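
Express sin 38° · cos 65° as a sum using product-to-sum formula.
sin 38° cos 65° = (1/2)[sin(38°+65°) + sin(38°-65°)]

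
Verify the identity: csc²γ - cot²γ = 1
LHS = 1/sin²γ - cos²γ/sin²γ = (1 - cos²γ)/sin²γ = sin²γ/sin²γ = 1 = RHS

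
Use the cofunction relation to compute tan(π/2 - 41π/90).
tan(π/2 - 41π/90) = cot(41π/90) = 0.1405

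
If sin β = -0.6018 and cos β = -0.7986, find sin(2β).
sin(2β) = 2 sin β cos β = 0.9612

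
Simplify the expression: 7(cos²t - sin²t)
7(cos²t - sin²t) = 7(cos(2t)) (using Double angle)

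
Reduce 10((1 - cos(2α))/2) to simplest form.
10((1 - cos(2α))/2) = 10(sin²α) (using Power reduction)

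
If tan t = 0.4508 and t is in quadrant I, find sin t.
sin t = 0.411 (using tan²t + 1 = sec²t)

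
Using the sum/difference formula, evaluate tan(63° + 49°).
tan(63° + 49°) = (tan 63° + tan 49°)/(1 - tan 63° tan 49°) = -2.475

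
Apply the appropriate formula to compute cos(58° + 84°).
cos(58° + 84°) = cos 58° cos 84° - sin 58° sin 84° = -0.788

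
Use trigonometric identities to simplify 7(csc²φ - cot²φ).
7(csc²φ - cot²φ) = 7 (using Pythagorean identity)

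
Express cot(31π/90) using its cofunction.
cot(31π/90) = tan(π/2 - 31π/90) = tan(7π/45)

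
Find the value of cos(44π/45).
cos(44π/45) = -0.9976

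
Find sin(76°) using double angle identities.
sin(76°) = 2 sin 38° cos 38° = 0.9703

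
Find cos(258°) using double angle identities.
cos(258°) = 1 - 2sin²129° = -0.2079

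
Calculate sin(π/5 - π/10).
sin(π/5 - π/10) = sin π/5 cos π/10 - cos π/5 sin π/10 = 0.309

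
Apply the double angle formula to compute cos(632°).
cos(632°) = 2cos²316° - 1 = 0.0349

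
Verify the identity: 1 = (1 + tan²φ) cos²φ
RHS = sec²φ · cos²φ = (1/cos²φ) · cos²φ = 1 = LHS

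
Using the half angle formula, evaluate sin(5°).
sin(5°) = √((1 - cos 10°)/2) = 0.08716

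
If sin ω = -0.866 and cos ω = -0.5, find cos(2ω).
cos(2ω) = cos²ω - sin²ω = -0.5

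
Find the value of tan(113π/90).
tan(113π/90) = 1.036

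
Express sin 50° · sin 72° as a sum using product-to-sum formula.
sin 50° sin 72° = (1/2)[cos(50°-72°) - cos(50°+72°)]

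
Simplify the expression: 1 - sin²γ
1 - sin²γ = cos²γ (using Pythagorean identity)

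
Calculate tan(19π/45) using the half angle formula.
tan(19π/45) = sin 38π/45 / (1 + cos 38π/45) = 4.011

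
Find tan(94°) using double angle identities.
tan(94°) = 2 tan 47° / (1 - tan²47°) = -14.3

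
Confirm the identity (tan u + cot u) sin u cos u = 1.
LHS = (sin u/cos u + cos u/sin u) sin u cos u = ((sin²u + cos²u)/(sin u cos u)) · sin u cos u = sin²u + cos²u = 1 = RHS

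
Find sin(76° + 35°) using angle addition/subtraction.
sin(76° + 35°) = sin 76° cos 35° + cos 76° sin 35° = 0.9336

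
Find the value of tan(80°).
tan(80°) = 5.671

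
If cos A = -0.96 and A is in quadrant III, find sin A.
sin A = -0.28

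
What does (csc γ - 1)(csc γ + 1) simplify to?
(csc γ - 1)(csc γ + 1) = cot²γ (using Diff. of squares)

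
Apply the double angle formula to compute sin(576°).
sin(576°) = 2 sin 288° cos 288° = -0.5878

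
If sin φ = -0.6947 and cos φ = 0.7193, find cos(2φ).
cos(2φ) = cos²φ - sin²φ = 0.03478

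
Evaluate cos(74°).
cos(74°) = 0.2756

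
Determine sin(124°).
sin(124°) = 0.829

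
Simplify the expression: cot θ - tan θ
cot θ - tan θ = 2 cot(2θ) (using Double angle)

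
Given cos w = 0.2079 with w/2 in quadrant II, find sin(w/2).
sin(w/2) = ±√((1 - cos w)/2); positive since w/2 ∈ QII, so sin(w/2) = 0.6293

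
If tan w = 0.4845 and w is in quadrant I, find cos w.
cos w = 0.8999 (using tan²w + 1 = sec²w)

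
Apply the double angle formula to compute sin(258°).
sin(258°) = 2 sin 129° cos 129° = -0.9781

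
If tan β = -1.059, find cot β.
cot β = 1/tan β = -0.9443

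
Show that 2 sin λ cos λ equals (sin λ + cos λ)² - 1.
RHS = sin²λ + 2 sin λ cos λ + cos²λ - 1 = (sin²λ + cos²λ) + 2 sin λ cos λ - 1 = 1 + 2 sin λ cos λ - 1 = 2 sin λ cos λ = LHS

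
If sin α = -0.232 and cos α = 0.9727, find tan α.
tan α = sin α / cos α = -0.2385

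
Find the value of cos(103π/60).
cos(103π/60) = 0.6293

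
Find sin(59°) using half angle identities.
sin(59°) = √((1 - cos 118°)/2) = 0.8572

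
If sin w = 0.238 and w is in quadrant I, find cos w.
cos w = 0.9713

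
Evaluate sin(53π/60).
sin(53π/60) = 0.3584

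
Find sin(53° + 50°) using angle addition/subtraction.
sin(53° + 50°) = sin 53° cos 50° + cos 53° sin 50° = 0.9744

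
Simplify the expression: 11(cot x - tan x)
11(cot x - tan x) = 11(2 cot(2x)) (using Double angle)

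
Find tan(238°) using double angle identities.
tan(238°) = 2 tan 119° / (1 - tan²119°) = 1.6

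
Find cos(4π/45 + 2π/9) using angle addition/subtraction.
cos(4π/45 + 2π/9) = cos 4π/45 cos 2π/9 - sin 4π/45 sin 2π/9 = 0.5592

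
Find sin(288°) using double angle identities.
sin(288°) = 2 sin 144° cos 144° = -0.9511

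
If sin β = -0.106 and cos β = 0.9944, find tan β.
tan β = sin β / cos β = -0.1066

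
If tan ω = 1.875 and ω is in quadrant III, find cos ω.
cos ω = -0.4706 (using tan²ω + 1 = sec²ω)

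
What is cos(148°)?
cos(148°) = -0.848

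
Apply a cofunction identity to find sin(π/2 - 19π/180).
sin(π/2 - 19π/180) = cos(19π/180) = 0.9455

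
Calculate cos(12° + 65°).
cos(12° + 65°) = cos 12° cos 65° - sin 12° sin 65° = 0.225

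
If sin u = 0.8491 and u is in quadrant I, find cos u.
cos u = 0.5282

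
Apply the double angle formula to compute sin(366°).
sin(366°) = 2 sin 183° cos 183° = 0.1045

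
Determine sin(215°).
sin(215°) = -0.5736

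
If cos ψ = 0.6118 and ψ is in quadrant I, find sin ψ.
sin ψ = 0.791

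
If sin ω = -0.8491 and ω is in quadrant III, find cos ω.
cos ω = -0.5282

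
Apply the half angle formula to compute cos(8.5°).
cos(8.5°) = √((1 + cos 17°)/2) = 0.989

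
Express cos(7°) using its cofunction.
cos(7°) = sin(90° - 7°) = sin(83°)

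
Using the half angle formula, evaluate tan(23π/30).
tan(23π/30) = sin 23π/15 / (1 + cos 23π/15) = -0.9004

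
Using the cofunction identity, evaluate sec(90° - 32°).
sec(90° - 32°) = csc(32°) = 1.887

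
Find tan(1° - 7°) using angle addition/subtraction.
tan(1° - 7°) = (tan 1° - tan 7°)/(1 + tan 1° tan 7°) = -0.1051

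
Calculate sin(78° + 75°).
sin(78° + 75°) = sin 78° cos 75° + cos 78° sin 75° = 0.454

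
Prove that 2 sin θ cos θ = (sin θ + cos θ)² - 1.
RHS = sin²θ + 2 sin θ cos θ + cos²θ - 1 = (sin²θ + cos²θ) + 2 sin θ cos θ - 1 = 1 + 2 sin θ cos θ - 1 = 2 sin θ cos θ = LHS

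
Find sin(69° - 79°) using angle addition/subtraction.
sin(69° - 79°) = sin 69° cos 79° - cos 69° sin 79° = -0.1736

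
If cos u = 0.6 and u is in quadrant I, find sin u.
sin u = 0.8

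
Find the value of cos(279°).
cos(279°) = 0.1564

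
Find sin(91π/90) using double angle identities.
sin(91π/90) = 2 sin 91π/180 cos 91π/180 = -0.0349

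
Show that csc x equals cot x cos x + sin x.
RHS = cos²x/sin x + sin x = (cos²x + sin²x)/sin x = 1/sin x = csc x = LHS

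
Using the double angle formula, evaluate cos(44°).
cos(44°) = cos²22° - sin²22° = 0.7193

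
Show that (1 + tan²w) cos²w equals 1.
LHS = sec²w · cos²w = (1/cos²w) · cos²w = 1 = RHS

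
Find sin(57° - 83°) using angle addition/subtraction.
sin(57° - 83°) = sin 57° cos 83° - cos 57° sin 83° = -0.4384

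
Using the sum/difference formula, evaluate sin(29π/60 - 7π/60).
sin(29π/60 - 7π/60) = sin 29π/60 cos 7π/60 - cos 29π/60 sin 7π/60 = 0.9135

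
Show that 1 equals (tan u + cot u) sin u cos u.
RHS = (sin u/cos u + cos u/sin u) sin u cos u = ((sin²u + cos²u)/(sin u cos u)) · sin u cos u = sin²u + cos²u = 1 = LHS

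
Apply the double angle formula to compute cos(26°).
cos(26°) = cos²13° - sin²13° = 0.8988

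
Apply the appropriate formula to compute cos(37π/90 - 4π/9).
cos(37π/90 - 4π/9) = cos 37π/90 cos 4π/9 + sin 37π/90 sin 4π/9 = 0.9945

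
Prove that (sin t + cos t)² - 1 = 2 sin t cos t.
LHS = sin²t + 2 sin t cos t + cos²t - 1 = (sin²t + cos²t) + 2 sin t cos t - 1 = 1 + 2 sin t cos t - 1 = 2 sin t cos t = RHS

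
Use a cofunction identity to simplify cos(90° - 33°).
cos(90° - 33°) = sin(33°)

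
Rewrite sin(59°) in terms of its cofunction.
sin(59°) = cos(90° - 59°) = cos(31°)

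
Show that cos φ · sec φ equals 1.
LHS = cos φ · (1/cos φ) = 1 = RHS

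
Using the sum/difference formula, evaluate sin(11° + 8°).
sin(11° + 8°) = sin 11° cos 8° + cos 11° sin 8° = 0.3256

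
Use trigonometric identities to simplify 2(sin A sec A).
2(sin A sec A) = 2(tan A) (using Reciprocal + quotient)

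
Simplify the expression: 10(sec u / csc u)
10(sec u / csc u) = 10(tan u) (using Reciprocal identities)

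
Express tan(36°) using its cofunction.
tan(36°) = cot(90° - 36°) = cot(54°)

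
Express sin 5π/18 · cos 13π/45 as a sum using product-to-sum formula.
sin 5π/18 cos 13π/45 = (1/2)[sin(5π/18+13π/45) + sin(5π/18-13π/45)]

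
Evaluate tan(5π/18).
tan(5π/18) = 1.192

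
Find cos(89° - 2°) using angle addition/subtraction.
cos(89° - 2°) = cos 89° cos 2° + sin 89° sin 2° = 0.05234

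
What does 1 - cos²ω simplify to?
1 - cos²ω = sin²ω (using Pythagorean identity)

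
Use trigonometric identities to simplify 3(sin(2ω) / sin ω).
3(sin(2ω) / sin ω) = 3(2 cos ω) (using Double angle)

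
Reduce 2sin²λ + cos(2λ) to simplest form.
2sin²λ + cos(2λ) = 1 (using Double angle)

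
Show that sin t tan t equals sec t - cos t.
RHS = 1/cos t - cos t = (1 - cos²t)/cos t = sin²t/cos t = sin t · (sin t/cos t) = sin t tan t = LHS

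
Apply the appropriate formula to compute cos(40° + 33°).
cos(40° + 33°) = cos 40° cos 33° - sin 40° sin 33° = 0.2924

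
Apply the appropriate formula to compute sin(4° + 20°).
sin(4° + 20°) = sin 4° cos 20° + cos 4° sin 20° = 0.4067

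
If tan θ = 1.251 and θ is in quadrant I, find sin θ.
sin θ = 0.7811 (using tan²θ + 1 = sec²θ)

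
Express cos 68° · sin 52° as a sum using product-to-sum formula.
cos 68° sin 52° = (1/2)[sin(68°+52°) - sin(68°-52°)]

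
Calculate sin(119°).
sin(119°) = 0.8746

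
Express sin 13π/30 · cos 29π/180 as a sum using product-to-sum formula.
sin 13π/30 cos 29π/180 = (1/2)[sin(13π/30+29π/180) + sin(13π/30-29π/180)]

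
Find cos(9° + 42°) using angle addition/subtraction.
cos(9° + 42°) = cos 9° cos 42° - sin 9° sin 42° = 0.6293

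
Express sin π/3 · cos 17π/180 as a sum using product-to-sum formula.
sin π/3 cos 17π/180 = (1/2)[sin(π/3+17π/180) + sin(π/3-17π/180)]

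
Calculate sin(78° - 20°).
sin(78° - 20°) = sin 78° cos 20° - cos 78° sin 20° = 0.848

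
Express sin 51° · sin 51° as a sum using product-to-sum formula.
sin 51° sin 51° = (1/2)[cos(51°-51°) - cos(51°+51°)]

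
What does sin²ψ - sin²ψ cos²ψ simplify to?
sin²ψ - sin²ψ cos²ψ = sin⁴ψ (using Factoring)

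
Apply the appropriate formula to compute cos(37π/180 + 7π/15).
cos(37π/180 + 7π/15) = cos 37π/180 cos 7π/15 - sin 37π/180 sin 7π/15 = -0.515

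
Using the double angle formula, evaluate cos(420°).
cos(420°) = cos²210° - sin²210° = 1/2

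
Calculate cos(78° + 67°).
cos(78° + 67°) = cos 78° cos 67° - sin 78° sin 67° = -0.8192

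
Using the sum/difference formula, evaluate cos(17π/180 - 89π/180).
cos(17π/180 - 89π/180) = cos 17π/180 cos 89π/180 + sin 17π/180 sin 89π/180 = 0.309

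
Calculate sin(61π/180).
sin(61π/180) = 0.8746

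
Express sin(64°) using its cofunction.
sin(64°) = cos(90° - 64°) = cos(26°)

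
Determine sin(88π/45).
sin(88π/45) = -0.1392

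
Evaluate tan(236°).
tan(236°) = 1.483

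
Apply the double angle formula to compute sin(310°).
sin(310°) = 2 sin 155° cos 155° = -0.766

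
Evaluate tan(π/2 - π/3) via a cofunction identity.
tan(π/2 - π/3) = cot(π/3) = √3/3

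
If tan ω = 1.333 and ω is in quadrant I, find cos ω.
cos ω = 0.6001 (using tan²ω + 1 = sec²ω)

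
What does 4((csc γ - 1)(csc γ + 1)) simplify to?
4((csc γ - 1)(csc γ + 1)) = 4(cot²γ) (using Diff. of squares)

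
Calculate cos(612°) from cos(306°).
cos(612°) = cos²306° - sin²306° = -0.309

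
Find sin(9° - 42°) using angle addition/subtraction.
sin(9° - 42°) = sin 9° cos 42° - cos 9° sin 42° = -0.5446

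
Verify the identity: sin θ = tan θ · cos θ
RHS = (sin θ/cos θ) · cos θ = sin θ = LHS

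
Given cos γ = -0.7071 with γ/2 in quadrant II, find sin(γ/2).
sin(γ/2) = ±√((1 - cos γ)/2); positive since γ/2 ∈ QII, so sin(γ/2) = 0.9239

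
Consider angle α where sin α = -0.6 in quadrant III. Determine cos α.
cos α = ±√(1 - sin²α) = -0.8 (negative in QIII)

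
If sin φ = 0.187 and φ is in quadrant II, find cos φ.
cos φ = -0.9824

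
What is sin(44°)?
sin(44°) = 0.6947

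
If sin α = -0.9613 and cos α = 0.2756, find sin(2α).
sin(2α) = 2 sin α cos α = -0.5299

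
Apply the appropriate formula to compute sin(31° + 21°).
sin(31° + 21°) = sin 31° cos 21° + cos 31° sin 21° = 0.788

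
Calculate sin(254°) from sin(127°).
sin(254°) = 2 sin 127° cos 127° = -0.9613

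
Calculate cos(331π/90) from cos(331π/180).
cos(331π/90) = cos²331π/180 - sin²331π/180 = 0.5299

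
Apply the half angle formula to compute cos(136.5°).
cos(136.5°) = -√((1 + cos 273°)/2) = -0.7254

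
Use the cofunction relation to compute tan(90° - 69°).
tan(90° - 69°) = cot(69°) = 0.3839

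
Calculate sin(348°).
sin(348°) = -0.2079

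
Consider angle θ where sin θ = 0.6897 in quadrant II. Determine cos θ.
cos θ = ±√(1 - sin²θ) = -0.7241 (negative in QII)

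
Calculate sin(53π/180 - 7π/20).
sin(53π/180 - 7π/20) = sin 53π/180 cos 7π/20 - cos 53π/180 sin 7π/20 = -0.1736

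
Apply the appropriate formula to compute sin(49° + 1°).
sin(49° + 1°) = sin 49° cos 1° + cos 49° sin 1° = 0.766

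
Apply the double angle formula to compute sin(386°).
sin(386°) = 2 sin 193° cos 193° = 0.4384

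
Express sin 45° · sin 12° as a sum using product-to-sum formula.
sin 45° sin 12° = (1/2)[cos(45°-12°) - cos(45°+12°)]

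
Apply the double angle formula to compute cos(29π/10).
cos(29π/10) = cos²29π/20 - sin²29π/20 = -0.9511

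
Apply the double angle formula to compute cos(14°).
cos(14°) = cos²7° - sin²7° = 0.9703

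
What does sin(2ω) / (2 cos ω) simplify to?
sin(2ω) / (2 cos ω) = sin ω (using Double angle)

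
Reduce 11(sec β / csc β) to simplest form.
11(sec β / csc β) = 11(tan β) (using Reciprocal identities)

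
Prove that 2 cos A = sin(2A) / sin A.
RHS = 2 sin A cos A / sin A = 2 cos A = LHS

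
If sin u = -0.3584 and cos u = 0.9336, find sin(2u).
sin(2u) = 2 sin u cos u = -0.6692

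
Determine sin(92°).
sin(92°) = 0.9994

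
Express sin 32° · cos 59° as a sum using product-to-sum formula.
sin 32° cos 59° = (1/2)[sin(32°+59°) + sin(32°-59°)]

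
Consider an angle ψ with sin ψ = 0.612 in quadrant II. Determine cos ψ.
cos ψ = ±√(1 - sin²ψ) = -0.7909 (negative in QII)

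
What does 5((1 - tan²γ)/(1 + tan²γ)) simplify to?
5((1 - tan²γ)/(1 + tan²γ)) = 5(cos(2γ)) (using Double angle)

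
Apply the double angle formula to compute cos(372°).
cos(372°) = cos²186° - sin²186° = 0.9781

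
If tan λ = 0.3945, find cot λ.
cot λ = 1/tan λ = 2.535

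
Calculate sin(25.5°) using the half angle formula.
sin(25.5°) = √((1 - cos 51°)/2) = 0.4305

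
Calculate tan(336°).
tan(336°) = -0.4452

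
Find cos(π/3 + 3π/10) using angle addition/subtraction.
cos(π/3 + 3π/10) = cos π/3 cos 3π/10 - sin π/3 sin 3π/10 = -0.4067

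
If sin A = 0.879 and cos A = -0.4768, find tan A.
tan A = sin A / cos A = -1.844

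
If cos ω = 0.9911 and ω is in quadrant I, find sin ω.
sin ω = 0.1331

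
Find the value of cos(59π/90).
cos(59π/90) = -0.4695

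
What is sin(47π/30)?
sin(47π/30) = -0.9781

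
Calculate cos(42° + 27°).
cos(42° + 27°) = cos 42° cos 27° - sin 42° sin 27° = 0.3584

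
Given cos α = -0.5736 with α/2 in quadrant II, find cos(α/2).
cos(α/2) = ±√((1 + cos α)/2); negative since α/2 ∈ QII, so cos(α/2) = -0.4617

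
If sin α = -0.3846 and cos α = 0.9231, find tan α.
tan α = sin α / cos α = -0.4166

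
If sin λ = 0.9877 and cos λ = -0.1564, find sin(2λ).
sin(2λ) = 2 sin λ cos λ = -0.309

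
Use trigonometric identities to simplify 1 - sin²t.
1 - sin²t = cos²t (using Pythagorean identity)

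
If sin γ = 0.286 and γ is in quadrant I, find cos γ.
cos γ = 0.9582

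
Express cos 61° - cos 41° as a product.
cos 61° - cos 41° = -2 sin(51°) sin(10°)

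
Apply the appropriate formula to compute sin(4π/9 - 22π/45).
sin(4π/9 - 22π/45) = sin 4π/9 cos 22π/45 - cos 4π/9 sin 22π/45 = -0.1392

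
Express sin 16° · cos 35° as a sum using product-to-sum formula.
sin 16° cos 35° = (1/2)[sin(16°+35°) + sin(16°-35°)]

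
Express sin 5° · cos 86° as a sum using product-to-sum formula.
sin 5° cos 86° = (1/2)[sin(5°+86°) + sin(5°-86°)]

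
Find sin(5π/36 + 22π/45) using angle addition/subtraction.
sin(5π/36 + 22π/45) = sin 5π/36 cos 22π/45 + cos 5π/36 sin 22π/45 = 0.9205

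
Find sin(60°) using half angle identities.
sin(60°) = √((1 - cos 120°)/2) = √3/2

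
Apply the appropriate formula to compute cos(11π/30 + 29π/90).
cos(11π/30 + 29π/90) = cos 11π/30 cos 29π/90 - sin 11π/30 sin 29π/90 = -0.5592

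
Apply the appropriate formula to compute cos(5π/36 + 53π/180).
cos(5π/36 + 53π/180) = cos 5π/36 cos 53π/180 - sin 5π/36 sin 53π/180 = 0.2079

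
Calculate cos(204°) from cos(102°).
cos(204°) = cos²102° - sin²102° = -0.9135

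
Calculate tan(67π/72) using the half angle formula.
tan(67π/72) = sin 67π/36 / (1 + cos 67π/36) = -0.2217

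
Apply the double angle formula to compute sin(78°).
sin(78°) = 2 sin 39° cos 39° = 0.9781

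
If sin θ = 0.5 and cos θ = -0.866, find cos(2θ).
cos(2θ) = cos²θ - sin²θ = 0.5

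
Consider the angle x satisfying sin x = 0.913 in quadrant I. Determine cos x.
cos x = √(1 - sin²x) = 0.408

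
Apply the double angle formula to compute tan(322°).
tan(322°) = 2 tan 161° / (1 - tan²161°) = -0.7813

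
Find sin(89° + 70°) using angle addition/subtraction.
sin(89° + 70°) = sin 89° cos 70° + cos 89° sin 70° = 0.3584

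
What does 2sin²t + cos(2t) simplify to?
2sin²t + cos(2t) = 1 (using Double angle)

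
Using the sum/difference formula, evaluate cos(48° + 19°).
cos(48° + 19°) = cos 48° cos 19° - sin 48° sin 19° = 0.3907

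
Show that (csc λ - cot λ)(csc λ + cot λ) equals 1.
LHS = csc²λ - cot²λ = (1 + cot²λ) - cot²λ = 1 = RHS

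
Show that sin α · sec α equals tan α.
LHS = sin α · (1/cos α) = sin α/cos α = tan α = RHS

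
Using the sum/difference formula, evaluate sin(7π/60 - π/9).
sin(7π/60 - π/9) = sin 7π/60 cos π/9 - cos 7π/60 sin π/9 = 0.01745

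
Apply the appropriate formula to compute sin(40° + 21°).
sin(40° + 21°) = sin 40° cos 21° + cos 40° sin 21° = 0.8746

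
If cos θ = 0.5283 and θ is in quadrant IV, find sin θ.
sin θ = -0.8491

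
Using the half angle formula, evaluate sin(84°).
sin(84°) = √((1 - cos 168°)/2) = 0.9945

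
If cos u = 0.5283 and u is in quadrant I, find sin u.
sin u = 0.8491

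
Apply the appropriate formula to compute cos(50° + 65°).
cos(50° + 65°) = cos 50° cos 65° - sin 50° sin 65° = -0.4226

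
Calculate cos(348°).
cos(348°) = 0.9781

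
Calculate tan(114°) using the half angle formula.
tan(114°) = sin 228° / (1 + cos 228°) = -2.246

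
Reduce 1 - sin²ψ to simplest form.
1 - sin²ψ = cos²ψ (using Pythagorean identity)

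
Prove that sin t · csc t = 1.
LHS = sin t · (1/sin t) = 1 = RHS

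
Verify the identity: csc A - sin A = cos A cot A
LHS = 1/sin A - sin A = (1 - sin²A)/sin A = cos²A/sin A = cos A · (cos A/sin A) = cos A cot A = RHS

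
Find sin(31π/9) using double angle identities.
sin(31π/9) = 2 sin 31π/18 cos 31π/18 = -0.9848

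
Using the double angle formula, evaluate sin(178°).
sin(178°) = 2 sin 89° cos 89° = 0.0349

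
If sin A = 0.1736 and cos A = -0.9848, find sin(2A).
sin(2A) = 2 sin A cos A = -0.3419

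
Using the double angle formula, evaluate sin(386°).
sin(386°) = 2 sin 193° cos 193° = 0.4384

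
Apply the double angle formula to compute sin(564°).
sin(564°) = 2 sin 282° cos 282° = -0.4067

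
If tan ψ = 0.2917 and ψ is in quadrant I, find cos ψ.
cos ψ = 0.96 (using tan²ψ + 1 = sec²ψ)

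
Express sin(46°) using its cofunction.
sin(46°) = cos(90° - 46°) = cos(44°)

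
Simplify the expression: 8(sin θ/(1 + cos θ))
8(sin θ/(1 + cos θ)) = 8(tan(θ/2)) (using Half angle)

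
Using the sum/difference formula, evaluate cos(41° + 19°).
cos(41° + 19°) = cos 41° cos 19° - sin 41° sin 19° = 1/2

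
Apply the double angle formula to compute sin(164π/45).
sin(164π/45) = 2 sin 82π/45 cos 82π/45 = -0.8988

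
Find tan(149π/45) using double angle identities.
tan(149π/45) = 2 tan 149π/90 / (1 - tan²149π/90) = 1.483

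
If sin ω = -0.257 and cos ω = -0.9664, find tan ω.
tan ω = sin ω / cos ω = 0.2659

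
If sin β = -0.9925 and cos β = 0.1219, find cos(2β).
cos(2β) = cos²β - sin²β = -0.9702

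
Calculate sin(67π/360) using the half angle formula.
sin(67π/360) = √((1 - cos 67π/180)/2) = 0.5519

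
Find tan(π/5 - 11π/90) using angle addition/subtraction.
tan(π/5 - 11π/90) = (tan π/5 - tan 11π/90)/(1 + tan π/5 tan 11π/90) = 0.2493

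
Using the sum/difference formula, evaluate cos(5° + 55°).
cos(5° + 55°) = cos 5° cos 55° - sin 5° sin 55° = 1/2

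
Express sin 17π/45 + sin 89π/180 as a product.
sin 17π/45 + sin 89π/180 = 2 sin(157π/360) cos(-7π/120)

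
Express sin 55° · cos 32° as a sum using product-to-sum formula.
sin 55° cos 32° = (1/2)[sin(55°+32°) + sin(55°-32°)]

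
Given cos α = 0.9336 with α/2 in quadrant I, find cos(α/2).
cos(α/2) = ±√((1 + cos α)/2); positive since α/2 ∈ QI, so cos(α/2) = 0.9833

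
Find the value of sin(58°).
sin(58°) = 0.848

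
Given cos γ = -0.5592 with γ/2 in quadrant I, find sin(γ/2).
sin(γ/2) = ±√((1 - cos γ)/2); positive since γ/2 ∈ QI, so sin(γ/2) = 0.8829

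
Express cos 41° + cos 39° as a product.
cos 41° + cos 39° = 2 cos(40°) cos(1°)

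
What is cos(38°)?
cos(38°) = 0.788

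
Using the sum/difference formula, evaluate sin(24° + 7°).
sin(24° + 7°) = sin 24° cos 7° + cos 24° sin 7° = 0.515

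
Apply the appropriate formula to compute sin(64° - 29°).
sin(64° - 29°) = sin 64° cos 29° - cos 64° sin 29° = 0.5736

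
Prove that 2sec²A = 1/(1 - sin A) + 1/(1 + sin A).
RHS = [(1 + sin A) + (1 - sin A)] / [(1 - sin A)(1 + sin A)] = 2/(1 - sin²A) = 2/cos²A = 2sec²A = LHS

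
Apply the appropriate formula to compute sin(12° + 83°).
sin(12° + 83°) = sin 12° cos 83° + cos 12° sin 83° = 0.9962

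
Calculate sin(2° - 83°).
sin(2° - 83°) = sin 2° cos 83° - cos 2° sin 83° = -0.9877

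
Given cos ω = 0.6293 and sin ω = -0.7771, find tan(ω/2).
tan(ω/2) = sin ω / (1 + cos ω) = -0.477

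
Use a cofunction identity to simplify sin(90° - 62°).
sin(90° - 62°) = cos(62°)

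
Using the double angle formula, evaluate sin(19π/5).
sin(19π/5) = 2 sin 19π/10 cos 19π/10 = -0.5878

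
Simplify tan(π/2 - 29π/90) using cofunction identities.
tan(π/2 - 29π/90) = cot(29π/90)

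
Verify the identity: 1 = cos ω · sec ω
RHS = cos ω · (1/cos ω) = 1 = LHS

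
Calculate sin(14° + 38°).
sin(14° + 38°) = sin 14° cos 38° + cos 14° sin 38° = 0.788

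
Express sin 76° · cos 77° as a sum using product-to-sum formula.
sin 76° cos 77° = (1/2)[sin(76°+77°) + sin(76°-77°)]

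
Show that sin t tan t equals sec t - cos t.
RHS = 1/cos t - cos t = (1 - cos²t)/cos t = sin²t/cos t = sin t · (sin t/cos t) = sin t tan t = LHS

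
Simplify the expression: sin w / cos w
sin w / cos w = tan w (using Quotient identity)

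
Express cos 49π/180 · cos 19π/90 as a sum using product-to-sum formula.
cos 49π/180 cos 19π/90 = (1/2)[cos(49π/180-19π/90) + cos(49π/180+19π/90)]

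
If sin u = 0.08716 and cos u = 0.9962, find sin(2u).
sin(2u) = 2 sin u cos u = 0.1737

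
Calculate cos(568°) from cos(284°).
cos(568°) = cos²284° - sin²284° = -0.8829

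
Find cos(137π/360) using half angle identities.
cos(137π/360) = √((1 + cos 137π/180)/2) = 0.3665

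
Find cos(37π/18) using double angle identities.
cos(37π/18) = 2cos²37π/36 - 1 = 0.9848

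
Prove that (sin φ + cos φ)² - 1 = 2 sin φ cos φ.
LHS = sin²φ + 2 sin φ cos φ + cos²φ - 1 = (sin²φ + cos²φ) + 2 sin φ cos φ - 1 = 1 + 2 sin φ cos φ - 1 = 2 sin φ cos φ = RHS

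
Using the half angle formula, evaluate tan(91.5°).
tan(91.5°) = sin 183° / (1 + cos 183°) = -38.19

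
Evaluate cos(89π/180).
cos(89π/180) = 0.01745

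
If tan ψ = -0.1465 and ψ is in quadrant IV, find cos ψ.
cos ψ = 0.9894 (using tan²ψ + 1 = sec²ψ)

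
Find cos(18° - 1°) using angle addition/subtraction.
cos(18° - 1°) = cos 18° cos 1° + sin 18° sin 1° = 0.9563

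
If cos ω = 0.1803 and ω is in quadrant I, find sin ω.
sin ω = 0.9836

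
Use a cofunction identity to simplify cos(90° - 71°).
cos(90° - 71°) = sin(71°)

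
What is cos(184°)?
cos(184°) = -0.9976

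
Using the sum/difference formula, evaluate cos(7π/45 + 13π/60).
cos(7π/45 + 13π/60) = cos 7π/45 cos 13π/60 - sin 7π/45 sin 13π/60 = 0.3907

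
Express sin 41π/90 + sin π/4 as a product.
sin 41π/90 + sin π/4 = 2 sin(127π/360) cos(37π/360)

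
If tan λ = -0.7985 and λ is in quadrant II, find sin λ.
sin λ = 0.624 (using tan²λ + 1 = sec²λ)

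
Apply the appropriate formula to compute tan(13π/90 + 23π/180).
tan(13π/90 + 23π/180) = (tan 13π/90 + tan 23π/180)/(1 - tan 13π/90 tan 23π/180) = 1.15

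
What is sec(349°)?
sec(349°) = 1.019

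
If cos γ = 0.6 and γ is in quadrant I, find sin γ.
sin γ = 0.8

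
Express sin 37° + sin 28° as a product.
sin 37° + sin 28° = 2 sin(32.5°) cos(4.5°)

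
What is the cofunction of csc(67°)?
csc(67°) = sec(90° - 67°) = sec(23°)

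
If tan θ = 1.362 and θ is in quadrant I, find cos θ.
cos θ = 0.5918 (using tan²θ + 1 = sec²θ)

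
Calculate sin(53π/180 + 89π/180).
sin(53π/180 + 89π/180) = sin 53π/180 cos 89π/180 + cos 53π/180 sin 89π/180 = 0.6157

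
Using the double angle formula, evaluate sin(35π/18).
sin(35π/18) = 2 sin 35π/36 cos 35π/36 = -0.1736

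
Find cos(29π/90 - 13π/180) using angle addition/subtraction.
cos(29π/90 - 13π/180) = cos 29π/90 cos 13π/180 + sin 29π/90 sin 13π/180 = √2/2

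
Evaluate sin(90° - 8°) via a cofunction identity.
sin(90° - 8°) = cos(8°) = 0.9903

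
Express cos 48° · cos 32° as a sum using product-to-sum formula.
cos 48° cos 32° = (1/2)[cos(48°-32°) + cos(48°+32°)]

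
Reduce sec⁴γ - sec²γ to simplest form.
sec⁴γ - sec²γ = tan⁴γ + tan²γ (using Pythagorean)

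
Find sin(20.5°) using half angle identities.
sin(20.5°) = √((1 - cos 41°)/2) = 0.3502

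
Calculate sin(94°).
sin(94°) = 0.9976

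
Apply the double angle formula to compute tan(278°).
tan(278°) = 2 tan 139° / (1 - tan²139°) = -7.115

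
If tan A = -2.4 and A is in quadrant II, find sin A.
sin A = 0.9231 (using tan²A + 1 = sec²A)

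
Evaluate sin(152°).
sin(152°) = 0.4695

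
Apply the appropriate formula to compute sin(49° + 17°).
sin(49° + 17°) = sin 49° cos 17° + cos 49° sin 17° = 0.9135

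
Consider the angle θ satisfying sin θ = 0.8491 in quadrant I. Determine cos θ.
cos θ = √(1 - sin²θ) = 0.5282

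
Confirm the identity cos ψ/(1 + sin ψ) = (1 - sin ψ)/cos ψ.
RHS = (1 - sin ψ)(1 + sin ψ) / (cos ψ(1 + sin ψ)) = (1 - sin²ψ) / (cos ψ(1 + sin ψ)) = cos²ψ / (cos ψ(1 + sin ψ)) = cos ψ/(1 + sin ψ) = LHS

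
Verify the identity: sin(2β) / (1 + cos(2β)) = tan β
LHS = 2 sin β cos β / (2cos²β) = sin β/cos β = tan β = RHS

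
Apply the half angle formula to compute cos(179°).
cos(179°) = -√((1 + cos 358°)/2) = -0.9998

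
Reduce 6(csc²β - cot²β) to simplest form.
6(csc²β - cot²β) = 6 (using Pythagorean identity)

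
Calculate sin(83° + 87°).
sin(83° + 87°) = sin 83° cos 87° + cos 83° sin 87° = 0.1736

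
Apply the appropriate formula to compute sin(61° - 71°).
sin(61° - 71°) = sin 61° cos 71° - cos 61° sin 71° = -0.1736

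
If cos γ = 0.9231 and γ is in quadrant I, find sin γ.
sin γ = 0.3846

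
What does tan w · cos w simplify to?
tan w · cos w = sin w (using Quotient identity)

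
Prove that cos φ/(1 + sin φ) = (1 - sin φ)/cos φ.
RHS = (1 - sin φ)(1 + sin φ) / (cos φ(1 + sin φ)) = (1 - sin²φ) / (cos φ(1 + sin φ)) = cos²φ / (cos φ(1 + sin φ)) = cos φ/(1 + sin φ) = LHS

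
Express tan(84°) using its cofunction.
tan(84°) = cot(90° - 84°) = cot(6°)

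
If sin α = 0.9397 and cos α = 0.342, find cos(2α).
cos(2α) = cos²α - sin²α = -0.7661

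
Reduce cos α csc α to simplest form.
cos α csc α = cot α (using Reciprocal + quotient)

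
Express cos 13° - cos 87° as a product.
cos 13° - cos 87° = -2 sin(50°) sin(-37°)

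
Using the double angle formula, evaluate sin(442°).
sin(442°) = 2 sin 221° cos 221° = 0.9903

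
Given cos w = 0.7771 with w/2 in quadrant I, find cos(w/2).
cos(w/2) = ±√((1 + cos w)/2); positive since w/2 ∈ QI, so cos(w/2) = 0.9426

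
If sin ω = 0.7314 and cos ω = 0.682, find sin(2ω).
sin(2ω) = 2 sin ω cos ω = 0.9976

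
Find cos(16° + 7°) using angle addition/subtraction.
cos(16° + 7°) = cos 16° cos 7° - sin 16° sin 7° = 0.9205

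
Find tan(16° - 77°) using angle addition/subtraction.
tan(16° - 77°) = (tan 16° - tan 77°)/(1 + tan 16° tan 77°) = -1.804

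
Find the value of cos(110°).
cos(110°) = -0.342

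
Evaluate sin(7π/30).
sin(7π/30) = 0.6691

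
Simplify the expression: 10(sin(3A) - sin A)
10(sin(3A) - sin A) = 10(2 cos(2A) sin A) (using Sum-to-product)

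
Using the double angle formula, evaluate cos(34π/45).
cos(34π/45) = cos²17π/45 - sin²17π/45 = -0.7193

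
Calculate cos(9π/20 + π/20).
cos(9π/20 + π/20) = cos 9π/20 cos π/20 - sin 9π/20 sin π/20 = 0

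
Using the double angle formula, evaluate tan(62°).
tan(62°) = 2 tan 31° / (1 - tan²31°) = 1.881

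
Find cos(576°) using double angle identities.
cos(576°) = cos²288° - sin²288° = -0.809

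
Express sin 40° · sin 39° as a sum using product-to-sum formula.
sin 40° sin 39° = (1/2)[cos(40°-39°) - cos(40°+39°)]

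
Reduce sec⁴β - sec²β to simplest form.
sec⁴β - sec²β = tan⁴β + tan²β (using Pythagorean)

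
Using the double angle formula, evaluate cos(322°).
cos(322°) = cos²161° - sin²161° = 0.788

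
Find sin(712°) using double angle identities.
sin(712°) = 2 sin 356° cos 356° = -0.1392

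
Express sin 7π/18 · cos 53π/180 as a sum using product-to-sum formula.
sin 7π/18 cos 53π/180 = (1/2)[sin(7π/18+53π/180) + sin(7π/18-53π/180)]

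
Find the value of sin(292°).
sin(292°) = -0.9272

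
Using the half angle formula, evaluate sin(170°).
sin(170°) = √((1 - cos 340°)/2) = 0.1736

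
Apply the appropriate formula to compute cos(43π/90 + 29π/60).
cos(43π/90 + 29π/60) = cos 43π/90 cos 29π/60 - sin 43π/90 sin 29π/60 = -0.9925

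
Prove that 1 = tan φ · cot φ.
RHS = (sin φ/cos φ) · (cos φ/sin φ) = 1 = LHS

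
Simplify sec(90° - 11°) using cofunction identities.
sec(90° - 11°) = csc(11°)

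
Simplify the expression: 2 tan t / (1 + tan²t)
2 tan t / (1 + tan²t) = sin(2t) (using Double angle)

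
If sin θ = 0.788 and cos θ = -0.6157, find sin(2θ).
sin(2θ) = 2 sin θ cos θ = -0.9703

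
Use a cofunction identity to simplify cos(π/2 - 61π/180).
cos(π/2 - 61π/180) = sin(61π/180)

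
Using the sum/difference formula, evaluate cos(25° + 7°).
cos(25° + 7°) = cos 25° cos 7° - sin 25° sin 7° = 0.848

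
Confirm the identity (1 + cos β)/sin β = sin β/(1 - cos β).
RHS = sin β(1 + cos β) / ((1 - cos β)(1 + cos β)) = sin β(1 + cos β) / (1 - cos²β) = sin β(1 + cos β) / sin²β = (1 + cos β)/sin β = LHS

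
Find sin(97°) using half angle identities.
sin(97°) = √((1 - cos 194°)/2) = 0.9925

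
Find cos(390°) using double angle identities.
cos(390°) = 2cos²195° - 1 = √3/2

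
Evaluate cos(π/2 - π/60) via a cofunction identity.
cos(π/2 - π/60) = sin(π/60) = 0.05234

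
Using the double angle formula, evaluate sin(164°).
sin(164°) = 2 sin 82° cos 82° = 0.2756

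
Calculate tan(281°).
tan(281°) = -5.145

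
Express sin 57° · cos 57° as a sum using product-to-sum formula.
sin 57° cos 57° = (1/2)[sin(57°+57°) + sin(57°-57°)]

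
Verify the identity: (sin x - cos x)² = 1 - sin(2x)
LHS = sin²x - 2 sin x cos x + cos²x = (sin²x + cos²x) - 2 sin x cos x = 1 - sin(2x) = RHS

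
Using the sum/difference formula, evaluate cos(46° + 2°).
cos(46° + 2°) = cos 46° cos 2° - sin 46° sin 2° = 0.6691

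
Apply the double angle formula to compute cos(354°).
cos(354°) = cos²177° - sin²177° = 0.9945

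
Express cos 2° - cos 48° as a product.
cos 2° - cos 48° = -2 sin(25°) sin(-23°)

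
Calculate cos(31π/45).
cos(31π/45) = -0.5592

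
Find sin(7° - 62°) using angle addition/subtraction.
sin(7° - 62°) = sin 7° cos 62° - cos 7° sin 62° = -0.8192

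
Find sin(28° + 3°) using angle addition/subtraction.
sin(28° + 3°) = sin 28° cos 3° + cos 28° sin 3° = 0.515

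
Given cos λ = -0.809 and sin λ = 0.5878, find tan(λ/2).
tan(λ/2) = sin λ / (1 + cos λ) = 3.077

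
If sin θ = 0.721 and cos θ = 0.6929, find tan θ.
tan θ = sin θ / cos θ = 1.041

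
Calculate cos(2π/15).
cos(2π/15) = 0.9135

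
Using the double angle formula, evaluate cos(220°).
cos(220°) = cos²110° - sin²110° = -0.766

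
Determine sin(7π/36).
sin(7π/36) = 0.5736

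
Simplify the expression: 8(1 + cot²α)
8(1 + cot²α) = 8(csc²α) (using Pythagorean identity)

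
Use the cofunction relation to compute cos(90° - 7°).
cos(90° - 7°) = sin(7°) = 0.1219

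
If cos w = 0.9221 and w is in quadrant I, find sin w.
sin w = 0.387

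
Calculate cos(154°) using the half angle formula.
cos(154°) = -√((1 + cos 308°)/2) = -0.8988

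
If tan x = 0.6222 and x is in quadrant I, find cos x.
cos x = 0.8491 (using tan²x + 1 = sec²x)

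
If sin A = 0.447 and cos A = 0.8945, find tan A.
tan A = sin A / cos A = 0.4997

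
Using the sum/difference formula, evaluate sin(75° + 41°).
sin(75° + 41°) = sin 75° cos 41° + cos 75° sin 41° = 0.8988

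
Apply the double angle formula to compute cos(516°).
cos(516°) = cos²258° - sin²258° = -0.9135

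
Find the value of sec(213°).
sec(213°) = -1.192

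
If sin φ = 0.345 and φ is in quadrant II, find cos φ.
cos φ = -0.9386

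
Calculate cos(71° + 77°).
cos(71° + 77°) = cos 71° cos 77° - sin 71° sin 77° = -0.848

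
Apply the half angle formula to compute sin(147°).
sin(147°) = √((1 - cos 294°)/2) = 0.5446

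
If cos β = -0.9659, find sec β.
sec β = 1/cos β = -1.035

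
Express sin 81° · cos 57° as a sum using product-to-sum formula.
sin 81° cos 57° = (1/2)[sin(81°+57°) + sin(81°-57°)]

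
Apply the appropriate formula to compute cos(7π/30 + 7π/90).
cos(7π/30 + 7π/90) = cos 7π/30 cos 7π/90 - sin 7π/30 sin 7π/90 = 0.5592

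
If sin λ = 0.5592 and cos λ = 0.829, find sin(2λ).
sin(2λ) = 2 sin λ cos λ = 0.9272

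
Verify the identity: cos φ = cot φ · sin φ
RHS = (cos φ/sin φ) · sin φ = cos φ = LHS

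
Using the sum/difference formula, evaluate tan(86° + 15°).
tan(86° + 15°) = (tan 86° + tan 15°)/(1 - tan 86° tan 15°) = -5.145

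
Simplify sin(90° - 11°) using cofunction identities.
sin(90° - 11°) = cos(11°)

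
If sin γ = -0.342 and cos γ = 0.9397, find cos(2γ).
cos(2γ) = cos²γ - sin²γ = 0.7661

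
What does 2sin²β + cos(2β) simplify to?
2sin²β + cos(2β) = 1 (using Double angle)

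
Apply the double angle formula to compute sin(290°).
sin(290°) = 2 sin 145° cos 145° = -0.9397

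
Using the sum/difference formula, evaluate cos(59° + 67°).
cos(59° + 67°) = cos 59° cos 67° - sin 59° sin 67° = -0.5878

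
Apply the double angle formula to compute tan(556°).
tan(556°) = 2 tan 278° / (1 - tan²278°) = 0.2867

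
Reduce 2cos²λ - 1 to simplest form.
2cos²λ - 1 = cos(2λ) (using Double angle)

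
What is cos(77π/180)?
cos(77π/180) = 0.225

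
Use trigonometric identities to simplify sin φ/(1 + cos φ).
sin φ/(1 + cos φ) = tan(φ/2) (using Half angle)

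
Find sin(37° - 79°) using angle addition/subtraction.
sin(37° - 79°) = sin 37° cos 79° - cos 37° sin 79° = -0.6691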